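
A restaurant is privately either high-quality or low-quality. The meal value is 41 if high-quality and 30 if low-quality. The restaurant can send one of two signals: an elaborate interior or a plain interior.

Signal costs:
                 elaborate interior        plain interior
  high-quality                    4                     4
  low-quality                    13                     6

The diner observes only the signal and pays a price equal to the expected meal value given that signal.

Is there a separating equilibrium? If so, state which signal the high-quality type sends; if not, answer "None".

Try high-quality → elaborate interior, low-quality → plain interior:
  If types separate, elaborate interior earns payment 41 and plain interior earns 30.
  High-quality: elaborate interior gives 41 − 4 = 37; plain interior gives 30 − 4 = 26. No deviation. ✓
  Low-quality: plain interior gives 30 − 6 = 24; elaborate interior gives 41 − 13 = 28. Would deviate. ✗
Try high-quality → plain interior, low-quality → elaborate interior:
  If types separate, plain interior earns payment 41 and elaborate interior earns 30.
  High-quality: plain interior gives 41 − 4 = 37; elaborate interior gives 30 − 4 = 26. No deviation. ✓
  Low-quality: elaborate interior gives 30 − 13 = 17; plain interior gives 41 − 6 = 35. Would deviate. ✗
Neither assignment is incentive-compatible.

None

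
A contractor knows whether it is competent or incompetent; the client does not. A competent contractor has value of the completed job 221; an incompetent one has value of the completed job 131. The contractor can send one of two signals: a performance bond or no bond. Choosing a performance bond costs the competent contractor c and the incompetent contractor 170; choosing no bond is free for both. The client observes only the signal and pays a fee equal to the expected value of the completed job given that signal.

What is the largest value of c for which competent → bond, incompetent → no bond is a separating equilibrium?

Under separation: bond → competent (pays 221); no bond → incompetent (pays 131).
Incompetent: 131 − 0 = 131 ≥ 221 − 170 = 51. Holds regardless of c. ✓
Competent: 221 − c ≥ 131 − 0, so c ≤ 221 − 131 = 90.

90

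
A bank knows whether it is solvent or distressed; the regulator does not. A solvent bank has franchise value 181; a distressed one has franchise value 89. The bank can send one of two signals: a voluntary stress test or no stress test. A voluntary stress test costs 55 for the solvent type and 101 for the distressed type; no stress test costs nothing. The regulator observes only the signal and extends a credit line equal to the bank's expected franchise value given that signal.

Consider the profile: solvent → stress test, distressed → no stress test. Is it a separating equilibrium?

Under separation the regulator infers type exactly: stress test → solvent (pays 181), no stress test → distressed (pays 89).
Solvent: stress test gives 181 − 55 = 126; no stress test gives 89 − 0 = 89. No deviation. ✓
Distressed: no stress test gives 89 − 0 = 89; stress test gives 181 − 101 = 80. No deviation. ✓
Both incentive constraints hold.

Yes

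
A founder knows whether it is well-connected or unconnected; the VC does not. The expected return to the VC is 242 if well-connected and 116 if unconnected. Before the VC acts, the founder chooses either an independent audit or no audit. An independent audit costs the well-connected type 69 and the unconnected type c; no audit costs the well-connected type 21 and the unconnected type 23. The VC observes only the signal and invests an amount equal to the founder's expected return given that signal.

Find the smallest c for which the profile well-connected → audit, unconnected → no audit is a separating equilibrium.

Under separation: audit → well-connected (pays 242); no audit → unconnected (pays 116).
Well-connected: 242 − 69 = 173 ≥ 116 − 21 = 95. Holds regardless of c. ✓
Unconnected: 116 − 23 ≥ 242 − c, so c ≥ 242 − 93 = 149.

149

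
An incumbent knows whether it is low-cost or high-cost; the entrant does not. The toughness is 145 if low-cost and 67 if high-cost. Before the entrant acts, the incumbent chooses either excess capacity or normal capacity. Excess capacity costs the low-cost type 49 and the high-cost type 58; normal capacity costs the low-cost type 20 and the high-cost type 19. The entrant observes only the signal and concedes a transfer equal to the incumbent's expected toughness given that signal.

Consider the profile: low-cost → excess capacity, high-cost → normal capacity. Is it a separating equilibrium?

Under separation the entrant infers type exactly: excess capacity → low-cost (pays 145), normal capacity → high-cost (pays 67).
Low-cost: excess capacity gives 145 − 49 = 96; normal capacity gives 67 − 20 = 47. No deviation. ✓
High-cost: normal capacity gives 67 − 19 = 48; excess capacity gives 145 − 58 = 87. Would deviate. ✗

No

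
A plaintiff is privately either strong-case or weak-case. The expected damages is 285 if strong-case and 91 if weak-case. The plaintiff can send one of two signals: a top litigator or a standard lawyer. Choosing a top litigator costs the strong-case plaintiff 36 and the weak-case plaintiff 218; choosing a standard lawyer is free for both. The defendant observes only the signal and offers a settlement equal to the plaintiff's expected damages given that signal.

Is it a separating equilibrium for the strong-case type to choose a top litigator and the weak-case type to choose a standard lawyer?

If types separate, top litigator earns payment 285 and standard lawyer earns 91.
Strong-case: top litigator gives 285 − 36 = 249; standard lawyer gives 91 − 0 = 91. No deviation. ✓
Weak-case: standard lawyer gives 91 − 0 = 91; top litigator gives 285 − 218 = 67. No deviation. ✓
Neither type gains from mimicking the other.

Yes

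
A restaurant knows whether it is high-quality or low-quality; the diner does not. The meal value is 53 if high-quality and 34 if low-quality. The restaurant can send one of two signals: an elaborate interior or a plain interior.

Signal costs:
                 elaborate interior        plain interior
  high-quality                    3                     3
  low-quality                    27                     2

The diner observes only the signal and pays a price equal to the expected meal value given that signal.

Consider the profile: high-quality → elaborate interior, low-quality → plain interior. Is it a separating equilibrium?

Yes

If types separate, elaborate interior earns payment 53 and plain interior earns 34.
High-quality: elaborate interior gives 53 − 3 = 50; plain interior gives 34 − 3 = 31. No deviation. ✓
Low-quality: plain interior gives 34 − 2 = 32; elaborate interior gives 53 − 27 = 26. No deviation. ✓
Both incentive constraints hold.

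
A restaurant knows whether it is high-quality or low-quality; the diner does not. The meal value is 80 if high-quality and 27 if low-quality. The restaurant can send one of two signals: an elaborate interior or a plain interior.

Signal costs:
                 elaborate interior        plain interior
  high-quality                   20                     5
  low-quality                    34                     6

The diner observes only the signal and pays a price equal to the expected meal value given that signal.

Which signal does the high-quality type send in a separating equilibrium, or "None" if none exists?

None

Try high-quality → elaborate interior, low-quality → plain interior:
  Under separation the diner infers type exactly: elaborate interior → high-quality (pays 80), plain interior → low-quality (pays 27).
  High-quality: elaborate interior gives 80 − 20 = 60; plain interior gives 27 − 5 = 22. No deviation. ✓
  Low-quality: plain interior gives 27 − 6 = 21; elaborate interior gives 80 − 34 = 46. Would deviate. ✗
Try high-quality → plain interior, low-quality → elaborate interior:
  Under separation the diner infers type exactly: plain interior → high-quality (pays 80), elaborate interior → low-quality (pays 27).
  High-quality: plain interior gives 80 − 5 = 75; elaborate interior gives 27 − 20 = 7. No deviation. ✓
  Low-quality: elaborate interior gives 27 − 34 = -7; plain interior gives 80 − 6 = 74. Would deviate. ✗
Neither assignment is incentive-compatible.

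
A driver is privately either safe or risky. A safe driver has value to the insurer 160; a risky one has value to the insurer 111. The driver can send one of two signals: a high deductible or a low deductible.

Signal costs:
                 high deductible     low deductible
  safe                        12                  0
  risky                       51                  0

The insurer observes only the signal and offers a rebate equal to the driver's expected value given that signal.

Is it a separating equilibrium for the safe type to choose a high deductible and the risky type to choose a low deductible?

Under separation the insurer infers type exactly: high deductible → safe (pays 160), low deductible → risky (pays 111).
Safe: high deductible gives 160 − 12 = 148; low deductible gives 111 − 0 = 111. No deviation. ✓
Risky: low deductible gives 111 − 0 = 111; high deductible gives 160 − 51 = 109. No deviation. ✓
Neither type gains from mimicking the other.

Yes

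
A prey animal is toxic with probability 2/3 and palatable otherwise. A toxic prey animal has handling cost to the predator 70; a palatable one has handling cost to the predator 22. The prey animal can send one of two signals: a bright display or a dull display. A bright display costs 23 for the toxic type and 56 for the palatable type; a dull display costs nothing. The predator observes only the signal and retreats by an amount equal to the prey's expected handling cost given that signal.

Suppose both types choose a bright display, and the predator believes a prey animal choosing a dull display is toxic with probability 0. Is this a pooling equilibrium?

At the pooled signal (bright display) the predator holds the prior 2/3 and pays 2/3·70 + 1/3·22 = 54. Off-path (dull display) belief 0 gives 0·70 + 1·22 = 22.
Toxic: bright display gives 54 − 23 = 31; dull display gives 22 − 0 = 22. Stays. ✓
Palatable: bright display gives 54 − 56 = -2; dull display gives 22 − 0 = 22. Deviates. ✗

No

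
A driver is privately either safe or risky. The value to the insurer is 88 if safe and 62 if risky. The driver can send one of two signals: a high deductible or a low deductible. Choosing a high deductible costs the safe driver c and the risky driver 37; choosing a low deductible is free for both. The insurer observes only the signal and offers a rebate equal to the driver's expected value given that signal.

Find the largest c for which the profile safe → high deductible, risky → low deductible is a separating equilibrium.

Under separation: high deductible → safe (pays 88); low deductible → risky (pays 62).
Risky: 62 − 0 = 62 ≥ 88 − 37 = 51. Holds regardless of c. ✓
Safe: 88 − c ≥ 62 − 0, so c ≤ 88 − 62 = 26.

26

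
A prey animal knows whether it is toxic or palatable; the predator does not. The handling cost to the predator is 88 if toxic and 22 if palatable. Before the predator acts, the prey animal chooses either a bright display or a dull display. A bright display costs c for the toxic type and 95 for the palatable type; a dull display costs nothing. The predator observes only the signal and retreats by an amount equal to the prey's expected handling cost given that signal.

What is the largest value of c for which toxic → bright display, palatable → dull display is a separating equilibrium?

66

Under separation: bright display → toxic (pays 88); dull display → palatable (pays 22).
Palatable: 22 − 0 = 22 ≥ 88 − 95 = -7. Holds regardless of c. ✓
Toxic: 88 − c ≥ 22 − 0, so c ≤ 88 − 22 = 66.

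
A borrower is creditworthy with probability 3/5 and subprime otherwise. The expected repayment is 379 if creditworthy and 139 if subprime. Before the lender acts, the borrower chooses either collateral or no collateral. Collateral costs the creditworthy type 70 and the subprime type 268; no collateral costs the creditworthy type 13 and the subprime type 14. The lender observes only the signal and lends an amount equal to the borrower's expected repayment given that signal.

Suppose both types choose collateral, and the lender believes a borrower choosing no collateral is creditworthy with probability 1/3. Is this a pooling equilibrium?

No

On the equilibrium path (collateral) the lender holds the prior 3/5 and pays 3/5·379 + 2/5·139 = 283. Off-path (no collateral) belief 1/3 gives 1/3·379 + 2/3·139 = 219.
Creditworthy: collateral gives 283 − 70 = 213; no collateral gives 219 − 13 = 206. Stays. ✓
Subprime: collateral gives 283 − 268 = 15; no collateral gives 219 − 14 = 205. Deviates. ✗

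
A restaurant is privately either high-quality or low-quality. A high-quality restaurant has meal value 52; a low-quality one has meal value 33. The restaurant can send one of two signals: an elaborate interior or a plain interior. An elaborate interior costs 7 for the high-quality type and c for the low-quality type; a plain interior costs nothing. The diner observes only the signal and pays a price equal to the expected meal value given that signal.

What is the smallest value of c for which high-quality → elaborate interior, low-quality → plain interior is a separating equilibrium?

Under separation: elaborate interior → high-quality (pays 52); plain interior → low-quality (pays 33).
High-quality: 52 − 7 = 45 ≥ 33 − 0 = 33. Holds regardless of c. ✓
Low-quality: 33 − 0 ≥ 52 − c, so c ≥ 52 − 33 = 19.

19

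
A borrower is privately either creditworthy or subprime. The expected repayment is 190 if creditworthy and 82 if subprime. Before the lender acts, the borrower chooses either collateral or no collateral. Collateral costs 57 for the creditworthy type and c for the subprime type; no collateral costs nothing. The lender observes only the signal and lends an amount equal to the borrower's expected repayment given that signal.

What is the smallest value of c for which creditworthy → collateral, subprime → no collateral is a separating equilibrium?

Under separation: collateral → creditworthy (pays 190); no collateral → subprime (pays 82).
Creditworthy: 190 − 57 = 133 ≥ 82 − 0 = 82. Holds regardless of c. ✓
Subprime: 82 − 0 ≥ 190 − c, so c ≥ 190 − 82 = 108.

108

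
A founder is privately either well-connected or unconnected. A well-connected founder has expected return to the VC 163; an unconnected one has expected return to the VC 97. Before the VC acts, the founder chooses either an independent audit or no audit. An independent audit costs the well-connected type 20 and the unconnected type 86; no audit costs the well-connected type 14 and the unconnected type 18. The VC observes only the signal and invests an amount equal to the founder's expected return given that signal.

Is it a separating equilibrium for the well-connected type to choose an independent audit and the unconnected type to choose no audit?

Yes

Under separation the VC infers type exactly: audit → well-connected (pays 163), no audit → unconnected (pays 97).
Well-connected: audit gives 163 − 20 = 143; no audit gives 97 − 14 = 83. No deviation. ✓
Unconnected: no audit gives 97 − 18 = 79; audit gives 163 − 86 = 77. No deviation. ✓
Both incentive constraints hold.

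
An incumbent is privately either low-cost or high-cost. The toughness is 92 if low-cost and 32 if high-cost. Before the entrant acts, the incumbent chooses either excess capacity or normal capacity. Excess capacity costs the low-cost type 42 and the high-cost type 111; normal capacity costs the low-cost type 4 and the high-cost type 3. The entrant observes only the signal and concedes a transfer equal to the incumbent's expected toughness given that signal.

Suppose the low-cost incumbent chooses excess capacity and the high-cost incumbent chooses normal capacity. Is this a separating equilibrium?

Under separation the entrant infers type exactly: excess capacity → low-cost (pays 92), normal capacity → high-cost (pays 32).
Low-cost: excess capacity gives 92 − 42 = 50; normal capacity gives 32 − 4 = 28. No deviation. ✓
High-cost: normal capacity gives 32 − 3 = 29; excess capacity gives 92 − 111 = -19. No deviation. ✓
Both incentive constraints hold.

Yes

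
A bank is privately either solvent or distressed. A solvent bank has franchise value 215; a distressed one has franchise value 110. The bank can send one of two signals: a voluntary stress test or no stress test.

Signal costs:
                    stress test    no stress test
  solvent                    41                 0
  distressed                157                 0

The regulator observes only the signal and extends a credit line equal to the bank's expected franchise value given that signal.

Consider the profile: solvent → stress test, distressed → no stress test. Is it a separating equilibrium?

Yes

If types separate, stress test earns payment 215 and no stress test earns 110.
Solvent: stress test gives 215 − 41 = 174; no stress test gives 110 − 0 = 110. No deviation. ✓
Distressed: no stress test gives 110 − 0 = 110; stress test gives 215 − 157 = 58. No deviation. ✓
Both incentive constraints hold.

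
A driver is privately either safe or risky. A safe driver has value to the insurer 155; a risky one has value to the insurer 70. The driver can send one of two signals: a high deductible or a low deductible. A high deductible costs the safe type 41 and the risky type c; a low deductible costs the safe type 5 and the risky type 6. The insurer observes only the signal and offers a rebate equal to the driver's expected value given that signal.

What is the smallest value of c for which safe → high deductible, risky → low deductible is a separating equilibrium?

Under separation: high deductible → safe (pays 155); low deductible → risky (pays 70).
Safe: 155 − 41 = 114 ≥ 70 − 5 = 65. Holds regardless of c. ✓
Risky: 70 − 6 ≥ 155 − c, so c ≥ 155 − 64 = 91.

91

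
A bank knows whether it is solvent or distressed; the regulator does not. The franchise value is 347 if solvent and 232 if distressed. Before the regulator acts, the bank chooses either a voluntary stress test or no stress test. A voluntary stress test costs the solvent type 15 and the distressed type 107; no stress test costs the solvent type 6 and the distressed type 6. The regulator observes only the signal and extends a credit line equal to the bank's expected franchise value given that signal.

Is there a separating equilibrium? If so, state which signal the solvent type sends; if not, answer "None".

Try solvent → stress test, distressed → no stress test:
  If types separate, stress test earns payment 347 and no stress test earns 232.
  Solvent: stress test gives 347 − 15 = 332; no stress test gives 232 − 6 = 226. No deviation. ✓
  Distressed: no stress test gives 232 − 6 = 226; stress test gives 347 − 107 = 240. Would deviate. ✗
Try solvent → no stress test, distressed → stress test:
  If types separate, no stress test earns payment 347 and stress test earns 232.
  Solvent: no stress test gives 347 − 6 = 341; stress test gives 232 − 15 = 217. No deviation. ✓
  Distressed: stress test gives 232 − 107 = 125; no stress test gives 347 − 6 = 341. Would deviate. ✗
Neither assignment is incentive-compatible.

None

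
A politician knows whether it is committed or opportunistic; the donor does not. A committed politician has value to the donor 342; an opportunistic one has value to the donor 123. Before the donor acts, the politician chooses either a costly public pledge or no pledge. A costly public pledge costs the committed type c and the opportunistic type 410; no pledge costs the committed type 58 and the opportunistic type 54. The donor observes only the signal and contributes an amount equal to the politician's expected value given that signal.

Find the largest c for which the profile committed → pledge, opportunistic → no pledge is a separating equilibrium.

Under separation: pledge → committed (pays 342); no pledge → opportunistic (pays 123).
Opportunistic: 123 − 54 = 69 ≥ 342 − 410 = -68. Holds regardless of c. ✓
Committed: 342 − c ≥ 123 − 58, so c ≤ 342 − 65 = 277.

277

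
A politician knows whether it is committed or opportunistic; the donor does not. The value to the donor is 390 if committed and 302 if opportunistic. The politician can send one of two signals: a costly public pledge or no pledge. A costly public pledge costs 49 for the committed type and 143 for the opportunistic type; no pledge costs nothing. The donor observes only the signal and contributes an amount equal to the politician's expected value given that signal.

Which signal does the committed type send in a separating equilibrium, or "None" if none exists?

Try committed → pledge, opportunistic → no pledge:
  If types separate, pledge earns payment 390 and no pledge earns 302.
  Committed: pledge gives 390 − 49 = 341; no pledge gives 302 − 0 = 302. No deviation. ✓
  Opportunistic: no pledge gives 302 − 0 = 302; pledge gives 390 − 143 = 247. No deviation. ✓
Both hold — the committed type sends pledge.

pledge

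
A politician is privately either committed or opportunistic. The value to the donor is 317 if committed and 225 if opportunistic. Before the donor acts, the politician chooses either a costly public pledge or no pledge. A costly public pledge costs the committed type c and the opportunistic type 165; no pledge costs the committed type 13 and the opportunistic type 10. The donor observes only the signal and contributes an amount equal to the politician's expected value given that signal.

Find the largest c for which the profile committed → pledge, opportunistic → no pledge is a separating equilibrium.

Under separation: pledge → committed (pays 317); no pledge → opportunistic (pays 225).
Opportunistic: 225 − 10 = 215 ≥ 317 − 165 = 152. Holds regardless of c. ✓
Committed: 317 − c ≥ 225 − 13, so c ≤ 317 − 212 = 105.

105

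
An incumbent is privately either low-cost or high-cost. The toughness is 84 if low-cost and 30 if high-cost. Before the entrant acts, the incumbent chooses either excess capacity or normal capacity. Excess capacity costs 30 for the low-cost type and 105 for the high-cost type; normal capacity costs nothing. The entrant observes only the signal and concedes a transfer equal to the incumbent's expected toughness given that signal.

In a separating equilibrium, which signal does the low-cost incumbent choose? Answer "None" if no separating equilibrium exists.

excess capacity

Try low-cost → excess capacity, high-cost → normal capacity:
  Under separation the entrant infers type exactly: excess capacity → low-cost (pays 84), normal capacity → high-cost (pays 30).
  Low-cost: excess capacity gives 84 − 30 = 54; normal capacity gives 30 − 0 = 30. No deviation. ✓
  High-cost: normal capacity gives 30 − 0 = 30; excess capacity gives 84 − 105 = -21. No deviation. ✓
Both hold — the low-cost type sends excess capacity.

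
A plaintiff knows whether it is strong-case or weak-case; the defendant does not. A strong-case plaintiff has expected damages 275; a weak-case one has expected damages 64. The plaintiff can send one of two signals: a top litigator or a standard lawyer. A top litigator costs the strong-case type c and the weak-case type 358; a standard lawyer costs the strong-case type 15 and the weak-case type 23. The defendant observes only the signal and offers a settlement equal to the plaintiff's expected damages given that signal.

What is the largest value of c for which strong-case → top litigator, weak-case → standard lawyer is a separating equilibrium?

Under separation: top litigator → strong-case (pays 275); standard lawyer → weak-case (pays 64).
Weak-case: 64 − 23 = 41 ≥ 275 − 358 = -83. Holds regardless of c. ✓
Strong-case: 275 − c ≥ 64 − 15, so c ≤ 275 − 49 = 226.

226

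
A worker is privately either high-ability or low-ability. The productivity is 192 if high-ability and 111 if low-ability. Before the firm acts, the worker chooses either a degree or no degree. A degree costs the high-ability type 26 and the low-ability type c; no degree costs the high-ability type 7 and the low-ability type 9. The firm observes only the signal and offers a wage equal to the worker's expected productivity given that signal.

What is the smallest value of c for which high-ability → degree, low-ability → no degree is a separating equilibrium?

90

Under separation: degree → high-ability (pays 192); no degree → low-ability (pays 111).
High-ability: 192 − 26 = 166 ≥ 111 − 7 = 104. Holds regardless of c. ✓
Low-ability: 111 − 9 ≥ 192 − c, so c ≥ 192 − 102 = 90.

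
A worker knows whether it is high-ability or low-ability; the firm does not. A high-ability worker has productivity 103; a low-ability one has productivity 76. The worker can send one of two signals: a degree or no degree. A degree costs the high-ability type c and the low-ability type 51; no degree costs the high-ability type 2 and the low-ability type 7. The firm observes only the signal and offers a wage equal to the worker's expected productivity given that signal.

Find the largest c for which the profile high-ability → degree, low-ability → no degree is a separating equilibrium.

Under separation: degree → high-ability (pays 103); no degree → low-ability (pays 76).
Low-ability: 76 − 7 = 69 ≥ 103 − 51 = 52. Holds regardless of c. ✓
High-ability: 103 − c ≥ 76 − 2, so c ≤ 103 − 74 = 29.

29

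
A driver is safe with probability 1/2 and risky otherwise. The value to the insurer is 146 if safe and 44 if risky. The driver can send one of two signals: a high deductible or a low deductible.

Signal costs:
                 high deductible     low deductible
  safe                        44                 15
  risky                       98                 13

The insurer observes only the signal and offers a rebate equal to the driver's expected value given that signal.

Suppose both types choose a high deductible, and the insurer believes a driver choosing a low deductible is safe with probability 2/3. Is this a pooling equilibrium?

At the pooled signal (high deductible) the insurer holds the prior 1/2 and pays 1/2·146 + 1/2·44 = 95. Off-path (low deductible) belief 2/3 gives 2/3·146 + 1/3·44 = 112.
Safe: high deductible gives 95 − 44 = 51; low deductible gives 112 − 15 = 97. Deviates. ✗
Risky: high deductible gives 95 − 98 = -3; low deductible gives 112 − 13 = 99. Deviates. ✗

No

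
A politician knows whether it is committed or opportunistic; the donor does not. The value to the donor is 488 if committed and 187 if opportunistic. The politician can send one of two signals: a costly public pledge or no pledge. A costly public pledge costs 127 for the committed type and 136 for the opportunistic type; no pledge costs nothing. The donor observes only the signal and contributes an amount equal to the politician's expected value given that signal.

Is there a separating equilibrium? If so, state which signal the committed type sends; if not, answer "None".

None

Try committed → pledge, opportunistic → no pledge:
  If types separate, pledge earns payment 488 and no pledge earns 187.
  Committed: pledge gives 488 − 127 = 361; no pledge gives 187 − 0 = 187. No deviation. ✓
  Opportunistic: no pledge gives 187 − 0 = 187; pledge gives 488 − 136 = 352. Would deviate. ✗
Try committed → no pledge, opportunistic → pledge:
  If types separate, no pledge earns payment 488 and pledge earns 187.
  Committed: no pledge gives 488 − 0 = 488; pledge gives 187 − 127 = 60. No deviation. ✓
  Opportunistic: pledge gives 187 − 136 = 51; no pledge gives 488 − 0 = 488. Would deviate. ✗
Neither assignment is incentive-compatible.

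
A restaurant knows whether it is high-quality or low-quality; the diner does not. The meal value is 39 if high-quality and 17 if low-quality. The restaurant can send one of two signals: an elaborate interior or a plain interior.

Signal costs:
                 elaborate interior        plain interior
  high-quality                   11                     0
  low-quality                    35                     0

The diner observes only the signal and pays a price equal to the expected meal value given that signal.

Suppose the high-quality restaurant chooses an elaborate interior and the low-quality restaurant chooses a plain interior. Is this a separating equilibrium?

Yes

Under separation the diner infers type exactly: elaborate interior → high-quality (pays 39), plain interior → low-quality (pays 17).
High-quality: elaborate interior gives 39 − 11 = 28; plain interior gives 17 − 0 = 17. No deviation. ✓
Low-quality: plain interior gives 17 − 0 = 17; elaborate interior gives 39 − 35 = 4. No deviation. ✓
Neither type gains from mimicking the other.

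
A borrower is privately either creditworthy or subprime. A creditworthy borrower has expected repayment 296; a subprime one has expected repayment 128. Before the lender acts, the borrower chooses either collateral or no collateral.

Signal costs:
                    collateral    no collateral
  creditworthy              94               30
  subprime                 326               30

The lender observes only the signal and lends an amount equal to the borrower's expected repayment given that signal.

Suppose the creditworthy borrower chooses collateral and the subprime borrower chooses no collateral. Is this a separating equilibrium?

Under separation the lender infers type exactly: collateral → creditworthy (pays 296), no collateral → subprime (pays 128).
Creditworthy: collateral gives 296 − 94 = 202; no collateral gives 128 − 30 = 98. No deviation. ✓
Subprime: no collateral gives 128 − 30 = 98; collateral gives 296 − 326 = -30. No deviation. ✓
Both incentive constraints hold.

Yes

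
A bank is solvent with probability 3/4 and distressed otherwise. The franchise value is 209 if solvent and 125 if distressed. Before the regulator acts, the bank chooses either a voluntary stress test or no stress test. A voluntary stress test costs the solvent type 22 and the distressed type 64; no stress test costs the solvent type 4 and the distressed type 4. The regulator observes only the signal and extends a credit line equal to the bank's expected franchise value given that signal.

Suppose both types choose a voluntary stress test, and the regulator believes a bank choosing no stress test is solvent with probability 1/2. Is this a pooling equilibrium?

On the equilibrium path (stress test) the regulator holds the prior 3/4 and pays 3/4·209 + 1/4·125 = 188. Off-path (no stress test) belief 1/2 gives 1/2·209 + 1/2·125 = 167.
Solvent: stress test gives 188 − 22 = 166; no stress test gives 167 − 4 = 163. Stays. ✓
Distressed: stress test gives 188 − 64 = 124; no stress test gives 167 − 4 = 163. Deviates. ✗

No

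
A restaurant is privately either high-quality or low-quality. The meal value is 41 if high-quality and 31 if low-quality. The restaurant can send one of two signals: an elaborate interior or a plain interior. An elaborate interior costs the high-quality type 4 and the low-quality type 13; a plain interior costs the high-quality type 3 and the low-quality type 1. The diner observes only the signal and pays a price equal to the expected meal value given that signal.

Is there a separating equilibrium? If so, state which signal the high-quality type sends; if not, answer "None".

Try high-quality → elaborate interior, low-quality → plain interior:
  Under separation the diner infers type exactly: elaborate interior → high-quality (pays 41), plain interior → low-quality (pays 31).
  High-quality: elaborate interior gives 41 − 4 = 37; plain interior gives 31 − 3 = 28. No deviation. ✓
  Low-quality: plain interior gives 31 − 1 = 30; elaborate interior gives 41 − 13 = 28. No deviation. ✓
Both hold — the high-quality type sends elaborate interior.

elaborate interior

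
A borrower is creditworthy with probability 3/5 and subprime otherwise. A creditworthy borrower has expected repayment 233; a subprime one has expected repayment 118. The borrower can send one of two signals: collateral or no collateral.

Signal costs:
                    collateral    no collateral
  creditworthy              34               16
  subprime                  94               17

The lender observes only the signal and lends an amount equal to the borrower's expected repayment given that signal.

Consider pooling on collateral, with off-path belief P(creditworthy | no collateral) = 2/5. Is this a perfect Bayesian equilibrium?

On the equilibrium path (collateral) the lender holds the prior 3/5 and pays 3/5·233 + 2/5·118 = 187. Off-path (no collateral) belief 2/5 gives 2/5·233 + 3/5·118 = 164.
Creditworthy: collateral gives 187 − 34 = 153; no collateral gives 164 − 16 = 148. Stays. ✓
Subprime: collateral gives 187 − 94 = 93; no collateral gives 164 − 17 = 147. Deviates. ✗

No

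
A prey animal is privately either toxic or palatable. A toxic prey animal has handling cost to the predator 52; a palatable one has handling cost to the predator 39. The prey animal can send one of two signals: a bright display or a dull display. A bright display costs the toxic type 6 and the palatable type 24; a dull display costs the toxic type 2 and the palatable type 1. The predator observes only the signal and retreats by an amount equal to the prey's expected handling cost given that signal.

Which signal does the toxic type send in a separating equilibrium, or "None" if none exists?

bright display

Try toxic → bright display, palatable → dull display:
  If types separate, bright display earns payment 52 and dull display earns 39.
  Toxic: bright display gives 52 − 6 = 46; dull display gives 39 − 2 = 37. No deviation. ✓
  Palatable: dull display gives 39 − 1 = 38; bright display gives 52 − 24 = 28. No deviation. ✓
Both hold — the toxic type sends bright display.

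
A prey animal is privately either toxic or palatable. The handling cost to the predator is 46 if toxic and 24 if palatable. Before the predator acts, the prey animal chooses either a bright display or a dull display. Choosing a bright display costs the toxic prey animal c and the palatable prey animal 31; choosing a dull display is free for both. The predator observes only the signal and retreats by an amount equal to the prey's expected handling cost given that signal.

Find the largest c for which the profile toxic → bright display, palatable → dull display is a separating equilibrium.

Under separation: bright display → toxic (pays 46); dull display → palatable (pays 24).
Palatable: 24 − 0 = 24 ≥ 46 − 31 = 15. Holds regardless of c. ✓
Toxic: 46 − c ≥ 24 − 0, so c ≤ 46 − 24 = 22.

22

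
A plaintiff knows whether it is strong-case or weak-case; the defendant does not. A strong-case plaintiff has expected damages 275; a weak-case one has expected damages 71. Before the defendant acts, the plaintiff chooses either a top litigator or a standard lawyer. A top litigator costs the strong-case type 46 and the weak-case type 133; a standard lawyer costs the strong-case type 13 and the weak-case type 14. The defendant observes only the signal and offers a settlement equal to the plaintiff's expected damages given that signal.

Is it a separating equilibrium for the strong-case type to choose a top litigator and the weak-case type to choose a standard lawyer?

Under separation the defendant infers type exactly: top litigator → strong-case (pays 275), standard lawyer → weak-case (pays 71).
Strong-case: top litigator gives 275 − 46 = 229; standard lawyer gives 71 − 13 = 58. No deviation. ✓
Weak-case: standard lawyer gives 71 − 14 = 57; top litigator gives 275 − 133 = 142. Would deviate. ✗

No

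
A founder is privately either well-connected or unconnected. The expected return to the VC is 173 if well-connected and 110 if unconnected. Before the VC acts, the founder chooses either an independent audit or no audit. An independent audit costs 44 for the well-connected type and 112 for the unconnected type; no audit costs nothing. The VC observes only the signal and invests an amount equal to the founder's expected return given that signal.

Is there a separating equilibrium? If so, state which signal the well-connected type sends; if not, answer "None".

audit

Try well-connected → audit, unconnected → no audit:
  If types separate, audit earns payment 173 and no audit earns 110.
  Well-connected: audit gives 173 − 44 = 129; no audit gives 110 − 0 = 110. No deviation. ✓
  Unconnected: no audit gives 110 − 0 = 110; audit gives 173 − 112 = 61. No deviation. ✓
Both hold — the well-connected type sends audit.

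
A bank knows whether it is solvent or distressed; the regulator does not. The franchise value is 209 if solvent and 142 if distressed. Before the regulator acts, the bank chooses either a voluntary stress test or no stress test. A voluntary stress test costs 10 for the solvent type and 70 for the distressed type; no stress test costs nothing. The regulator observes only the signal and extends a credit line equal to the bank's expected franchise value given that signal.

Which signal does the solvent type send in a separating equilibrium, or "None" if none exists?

stress test

Try solvent → stress test, distressed → no stress test:
  If types separate, stress test earns payment 209 and no stress test earns 142.
  Solvent: stress test gives 209 − 10 = 199; no stress test gives 142 − 0 = 142. No deviation. ✓
  Distressed: no stress test gives 142 − 0 = 142; stress test gives 209 − 70 = 139. No deviation. ✓
Both hold — the solvent type sends stress test.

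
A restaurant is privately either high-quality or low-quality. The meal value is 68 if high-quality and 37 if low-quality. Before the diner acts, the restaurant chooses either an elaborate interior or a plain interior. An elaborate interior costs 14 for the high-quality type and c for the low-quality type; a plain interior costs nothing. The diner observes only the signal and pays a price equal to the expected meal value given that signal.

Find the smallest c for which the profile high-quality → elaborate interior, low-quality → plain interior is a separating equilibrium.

31

Under separation: elaborate interior → high-quality (pays 68); plain interior → low-quality (pays 37).
High-quality: 68 − 14 = 54 ≥ 37 − 0 = 37. Holds regardless of c. ✓
Low-quality: 37 − 0 ≥ 68 − c, so c ≥ 68 − 37 = 31.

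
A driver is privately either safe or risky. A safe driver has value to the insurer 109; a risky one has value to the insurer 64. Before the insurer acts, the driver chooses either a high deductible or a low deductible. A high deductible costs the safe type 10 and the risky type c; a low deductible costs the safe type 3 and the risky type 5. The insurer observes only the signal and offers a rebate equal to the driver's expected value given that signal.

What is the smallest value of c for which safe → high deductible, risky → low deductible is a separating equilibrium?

Under separation: high deductible → safe (pays 109); low deductible → risky (pays 64).
Safe: 109 − 10 = 99 ≥ 64 − 3 = 61. Holds regardless of c. ✓
Risky: 64 − 5 ≥ 109 − c, so c ≥ 109 − 59 = 50.

50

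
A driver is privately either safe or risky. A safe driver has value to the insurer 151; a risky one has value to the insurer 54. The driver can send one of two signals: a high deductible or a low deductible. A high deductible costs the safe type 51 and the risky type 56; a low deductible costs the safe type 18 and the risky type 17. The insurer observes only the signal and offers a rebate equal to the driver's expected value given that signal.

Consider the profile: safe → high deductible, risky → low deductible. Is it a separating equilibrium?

If types separate, high deductible earns payment 151 and low deductible earns 54.
Safe: high deductible gives 151 − 51 = 100; low deductible gives 54 − 18 = 36. No deviation. ✓
Risky: low deductible gives 54 − 17 = 37; high deductible gives 151 − 56 = 95. Would deviate. ✗

No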